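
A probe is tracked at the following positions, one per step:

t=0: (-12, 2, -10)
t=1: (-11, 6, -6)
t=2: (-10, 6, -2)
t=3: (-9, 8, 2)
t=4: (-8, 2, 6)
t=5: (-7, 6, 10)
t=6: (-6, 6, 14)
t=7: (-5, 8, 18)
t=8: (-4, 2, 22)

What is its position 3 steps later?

The first coordinate changes by +1 each step, so at step 11 it is -12 + 11·(1) = -1.
The second coordinate repeats the cycle [2, 6, 6, 8] with period 4; step 11 mod 4 = 3, giving 8.
The third coordinate changes by +4 each step, so at step 11 it is -10 + 11·(4) = 34.

(-1, 8, 34)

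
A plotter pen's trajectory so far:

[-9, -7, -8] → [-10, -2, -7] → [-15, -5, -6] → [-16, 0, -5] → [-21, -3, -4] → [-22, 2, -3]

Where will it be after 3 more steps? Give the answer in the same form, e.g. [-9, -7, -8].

Step-to-step displacements: [-1, +5, +1], [-5, -3, +1], [-1, +5, +1], [-5, -3, +1], [-1, +5, +1] — a repeating cycle of length 2.
step 6: apply [-5, -3, +1] → [-27, -1, -2]
step 7: apply [-1, +5, +1] → [-28, 4, -1]
step 8: apply [-5, -3, +1] → [-33, 1, 0]

[-33, 1, 0]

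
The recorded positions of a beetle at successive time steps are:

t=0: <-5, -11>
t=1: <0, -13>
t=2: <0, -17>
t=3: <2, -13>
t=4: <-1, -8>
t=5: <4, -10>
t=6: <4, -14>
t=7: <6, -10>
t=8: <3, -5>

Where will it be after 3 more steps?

<10, -7>

Differencing gives <+5, -2>, <+0, -4>, <+2, +4>, <-3, +5>, <+5, -2>, <+0, -4>, <+2, +4>, <-3, +5>. This is the pattern <+5, -2>, <+0, -4>, <+2, +4>, <-3, +5> repeated.
step 9: apply <+5, -2> → <8, -7>
step 10: apply <+0, -4> → <8, -11>
step 11: apply <+2, +4> → <10, -7>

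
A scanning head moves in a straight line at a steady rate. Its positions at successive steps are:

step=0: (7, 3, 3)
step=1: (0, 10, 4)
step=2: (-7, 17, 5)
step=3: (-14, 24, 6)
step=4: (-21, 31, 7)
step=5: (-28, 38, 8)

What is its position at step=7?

(-42, 52, 10)

Constant displacement of (-7, +7, +1) per step.
step 6: (-28, 38, 8) + (-7, +7, +1) → (-35, 45, 9)
step 7: (-35, 45, 9) + (-7, +7, +1) → (-42, 52, 10)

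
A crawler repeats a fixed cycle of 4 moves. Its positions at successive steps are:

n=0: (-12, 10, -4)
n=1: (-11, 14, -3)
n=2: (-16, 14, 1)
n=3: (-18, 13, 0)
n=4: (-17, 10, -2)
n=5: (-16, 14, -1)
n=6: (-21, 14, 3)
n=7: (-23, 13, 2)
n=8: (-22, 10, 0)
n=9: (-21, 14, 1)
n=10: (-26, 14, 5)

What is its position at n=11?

(-28, 13, 4)

Differencing gives (+1, +4, +1), (-5, +0, +4), (-2, -1, -1), (+1, -3, -2), (+1, +4, +1), (-5, +0, +4), (-2, -1, -1), (+1, -3, -2), (+1, +4, +1), (-5, +0, +4). This is the pattern (+1, +4, +1), (-5, +0, +4), (-2, -1, -1), (+1, -3, -2) repeated.
step 11: apply (-2, -1, -1) → (-28, 13, 4)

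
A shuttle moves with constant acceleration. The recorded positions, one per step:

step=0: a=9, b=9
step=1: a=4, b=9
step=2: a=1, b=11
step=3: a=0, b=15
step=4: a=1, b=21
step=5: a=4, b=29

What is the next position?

a=9, b=39

Successive displacements: (-5, +0), (-3, +2), (-1, +4), (+1, +6), (+3, +8) — each changes by (+2, +2).
step 6: a=4, b=29 + (+5, +10) → a=9, b=39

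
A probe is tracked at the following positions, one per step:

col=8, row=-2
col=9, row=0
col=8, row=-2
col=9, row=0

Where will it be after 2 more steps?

Consecutive displacements (+1,+2), (-1,-2), (+1,+2) scale by a factor of -1 each step.
step 4: col=9, row=0 + (-1,-2) → col=8, row=-2
step 5: col=8, row=-2 + (+1,+2) → col=9, row=0

col=9, row=0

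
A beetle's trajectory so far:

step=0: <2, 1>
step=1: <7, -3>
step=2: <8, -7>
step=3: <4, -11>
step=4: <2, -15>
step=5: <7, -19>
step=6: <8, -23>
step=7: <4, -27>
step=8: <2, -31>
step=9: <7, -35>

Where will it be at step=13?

First: cycles through 2, 7, 8, 4 every 4 steps. Step 13 lands at position 1 of the cycle → 7.
Second: linear, -4 per step → -51 at step 13.

<7, -51>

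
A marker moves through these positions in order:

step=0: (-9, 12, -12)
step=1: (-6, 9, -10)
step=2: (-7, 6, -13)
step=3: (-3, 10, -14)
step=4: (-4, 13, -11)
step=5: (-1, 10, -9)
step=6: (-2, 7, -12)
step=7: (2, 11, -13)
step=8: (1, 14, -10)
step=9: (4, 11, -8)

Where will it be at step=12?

(6, 15, -9)

The moves between consecutive positions are (+3, -3, +2), (-1, -3, -3), (+4, +4, -1), (-1, +3, +3), (+3, -3, +2), (-1, -3, -3), (+4, +4, -1), (-1, +3, +3), (+3, -3, +2); they repeat the 4-cycle [(+3, -3, +2), (-1, -3, -3), (+4, +4, -1), (-1, +3, +3)].
step 10: apply (-1, -3, -3) → (3, 8, -11)
step 11: apply (+4, +4, -1) → (7, 12, -12)
step 12: apply (-1, +3, +3) → (6, 15, -9)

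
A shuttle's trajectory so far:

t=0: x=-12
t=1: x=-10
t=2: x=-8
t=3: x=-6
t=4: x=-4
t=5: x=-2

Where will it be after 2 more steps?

x=2

The position changes by +2 every step.
step 6: -2 + 2 → x=0
step 7: 0 + 2 → x=2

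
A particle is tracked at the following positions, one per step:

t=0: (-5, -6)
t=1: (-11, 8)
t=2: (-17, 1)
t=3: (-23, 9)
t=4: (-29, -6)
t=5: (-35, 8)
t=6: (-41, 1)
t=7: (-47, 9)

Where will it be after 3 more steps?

The first coordinate changes by -6 each step, so at step 10 it is -5 + 10·(-6) = -65.
The second coordinate repeats the cycle [-6, 8, 1, 9] with period 4; step 10 mod 4 = 2, giving 1.

(-65, 1)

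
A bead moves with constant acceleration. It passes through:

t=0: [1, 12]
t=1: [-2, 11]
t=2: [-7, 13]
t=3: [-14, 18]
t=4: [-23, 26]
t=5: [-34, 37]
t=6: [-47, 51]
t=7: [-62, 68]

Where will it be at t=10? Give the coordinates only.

[-119, 137]

First differences are [-3, -1], [-5, +2], [-7, +5], [-9, +8], [-11, +11], [-13, +14], [-15, +17]; their common second difference is [-2, +3] (constant acceleration).
step 8: [-62, 68] + [-17, +20] → [-79, 88]
step 9: [-79, 88] + [-19, +23] → [-98, 111]
step 10: [-98, 111] + [-21, +26] → [-119, 137]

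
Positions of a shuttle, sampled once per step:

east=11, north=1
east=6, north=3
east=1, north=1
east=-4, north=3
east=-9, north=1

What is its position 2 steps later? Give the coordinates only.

East: linear, -5 per step → -19 at step 6.
North: cycles through 1, 3 every 2 steps. Step 6 lands at position 0 of the cycle → 1.

east=-19, north=1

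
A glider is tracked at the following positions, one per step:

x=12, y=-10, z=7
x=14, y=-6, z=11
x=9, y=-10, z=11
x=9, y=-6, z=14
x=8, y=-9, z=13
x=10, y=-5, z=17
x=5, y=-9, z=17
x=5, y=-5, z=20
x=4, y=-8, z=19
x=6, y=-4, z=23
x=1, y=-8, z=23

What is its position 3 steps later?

x=2, y=-3, z=29

The moves between consecutive positions are (+2,+4,+4), (-5,-4,+0), (+0,+4,+3), (-1,-3,-1), (+2,+4,+4), (-5,-4,+0), (+0,+4,+3), (-1,-3,-1), (+2,+4,+4), (-5,-4,+0); they repeat the 4-cycle [(+2,+4,+4), (-5,-4,+0), (+0,+4,+3), (-1,-3,-1)].
step 11: apply (+0,+4,+3) → x=1, y=-4, z=26
step 12: apply (-1,-3,-1) → x=0, y=-7, z=25
step 13: apply (+2,+4,+4) → x=2, y=-3, z=29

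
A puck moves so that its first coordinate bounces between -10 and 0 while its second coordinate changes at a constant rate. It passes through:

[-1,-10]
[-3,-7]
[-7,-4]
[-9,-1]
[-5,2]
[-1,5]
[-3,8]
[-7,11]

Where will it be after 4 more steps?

The first coordinate reflects between -10 and 0, moving 4 per step.
  step 8: -7 → -9
  step 9: -9 → -5
  step 10: -5 → -1
  step 11: -1 → -3
The second coordinate changes by +3 each step: at step 11 it is 23.

[-3,23]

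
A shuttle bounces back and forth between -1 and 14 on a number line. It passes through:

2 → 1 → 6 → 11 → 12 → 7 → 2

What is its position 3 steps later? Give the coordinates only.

The value travels 5 per step and bounces off the walls at -1 and 14.
  step 7: 2 → 1
  step 8: 1 → 6
  step 9: 6 → 11

11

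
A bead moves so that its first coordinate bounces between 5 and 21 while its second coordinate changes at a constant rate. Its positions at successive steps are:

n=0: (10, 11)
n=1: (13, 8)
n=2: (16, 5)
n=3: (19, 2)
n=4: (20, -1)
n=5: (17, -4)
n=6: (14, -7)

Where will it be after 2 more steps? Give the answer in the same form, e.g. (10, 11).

The first coordinate travels 3 per step and bounces off the walls at 5 and 21.
  step 7: 14 → 11
  step 8: 11 → 8
The second coordinate changes by -3 each step: at step 8 it is -13.

(8, -13)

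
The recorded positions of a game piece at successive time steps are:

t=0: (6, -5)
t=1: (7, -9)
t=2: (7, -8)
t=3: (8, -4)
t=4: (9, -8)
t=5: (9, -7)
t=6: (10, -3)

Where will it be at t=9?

Differencing gives (+1, -4), (+0, +1), (+1, +4), (+1, -4), (+0, +1), (+1, +4). This is the pattern (+1, -4), (+0, +1), (+1, +4) repeated.
step 7: apply (+1, -4) → (11, -7)
step 8: apply (+0, +1) → (11, -6)
step 9: apply (+1, +4) → (12, -2)

(12, -2)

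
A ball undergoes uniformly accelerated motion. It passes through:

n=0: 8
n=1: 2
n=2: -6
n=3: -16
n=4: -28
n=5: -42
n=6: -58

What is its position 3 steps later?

First differences are -6, -8, -10, -12, -14, -16; their common second difference is -2 (constant acceleration).
step 7: -58 − 18 → -76
step 8: -76 − 20 → -96
step 9: -96 − 22 → -118

-118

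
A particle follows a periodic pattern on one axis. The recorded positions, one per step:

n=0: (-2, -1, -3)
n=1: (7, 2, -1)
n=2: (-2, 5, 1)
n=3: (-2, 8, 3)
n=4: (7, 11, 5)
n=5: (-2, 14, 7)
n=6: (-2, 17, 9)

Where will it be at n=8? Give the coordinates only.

(-2, 23, 13)

First: cycles through -2, 7, -2 every 3 steps. Step 8 lands at position 2 of the cycle → -2.
Second: linear, +3 per step → 23 at step 8.
Third: linear, +2 per step → 13 at step 8.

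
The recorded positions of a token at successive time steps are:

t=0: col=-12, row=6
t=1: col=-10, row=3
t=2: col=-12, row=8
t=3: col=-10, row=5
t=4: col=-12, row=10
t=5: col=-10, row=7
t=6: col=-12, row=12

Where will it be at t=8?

col=-12, row=14

Step-to-step displacements: (+2, -3), (-2, +5), (+2, -3), (-2, +5), (+2, -3), (-2, +5) — a repeating cycle of length 2.
step 7: apply (+2, -3) → col=-10, row=9
step 8: apply (-2, +5) → col=-12, row=14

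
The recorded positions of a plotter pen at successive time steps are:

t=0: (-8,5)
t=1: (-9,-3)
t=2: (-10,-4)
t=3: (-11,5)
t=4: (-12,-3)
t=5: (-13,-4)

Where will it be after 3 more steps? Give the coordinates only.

(-16,-4)

The first coordinate changes by -1 each step, so at step 8 it is -8 + 8·(-1) = -16.
The second coordinate repeats the cycle [5, -3, -4] with period 3; step 8 mod 3 = 2, giving -4.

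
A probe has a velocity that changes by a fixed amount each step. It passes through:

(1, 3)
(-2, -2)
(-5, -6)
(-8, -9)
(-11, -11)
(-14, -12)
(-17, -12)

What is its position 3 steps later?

(-26, -6)

Successive displacements: (-3, -5), (-3, -4), (-3, -3), (-3, -2), (-3, -1), (-3, +0) — each changes by (+0, +1).
step 7: (-17, -12) + (-3, +1) → (-20, -11)
step 8: (-20, -11) + (-3, +2) → (-23, -9)
step 9: (-23, -9) + (-3, +3) → (-26, -6)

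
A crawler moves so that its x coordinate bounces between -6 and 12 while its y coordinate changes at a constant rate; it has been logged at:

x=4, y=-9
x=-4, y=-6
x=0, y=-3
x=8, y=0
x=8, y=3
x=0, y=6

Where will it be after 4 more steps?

The x coordinate reflects between -6 and 12, moving 8 per step.
  step 6: 0 → -4
  step 7: -4 → 4
  step 8: 4 → 12
  step 9: 12 → 4
The y coordinate changes by +3 each step: at step 9 it is 18.

x=4, y=18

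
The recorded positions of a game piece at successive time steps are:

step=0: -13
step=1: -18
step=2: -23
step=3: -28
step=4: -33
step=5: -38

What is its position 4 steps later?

-58

Constant displacement of -5 per step.
step 6: -38 − 5 → -43
step 7: -43 − 5 → -48
step 8: -48 − 5 → -53
step 9: -53 − 5 → -58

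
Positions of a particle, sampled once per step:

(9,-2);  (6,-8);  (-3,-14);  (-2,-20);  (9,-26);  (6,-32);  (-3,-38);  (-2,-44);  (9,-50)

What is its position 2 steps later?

The first coordinate repeats the cycle [9, 6, -3, -2] with period 4; step 10 mod 4 = 2, giving -3.
The second coordinate changes by -6 each step, so at step 10 it is -2 + 10·(-6) = -62.

(-3,-62)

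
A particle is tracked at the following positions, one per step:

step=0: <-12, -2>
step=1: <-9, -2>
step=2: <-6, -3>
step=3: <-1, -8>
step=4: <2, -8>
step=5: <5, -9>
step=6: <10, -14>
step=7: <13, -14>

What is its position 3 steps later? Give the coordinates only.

Step-to-step displacements: <+3, +0>, <+3, -1>, <+5, -5>, <+3, +0>, <+3, -1>, <+5, -5>, <+3, +0> — a repeating cycle of length 3.
step 8: apply <+3, -1> → <16, -15>
step 9: apply <+5, -5> → <21, -20>
step 10: apply <+3, +0> → <24, -20>

<24, -20>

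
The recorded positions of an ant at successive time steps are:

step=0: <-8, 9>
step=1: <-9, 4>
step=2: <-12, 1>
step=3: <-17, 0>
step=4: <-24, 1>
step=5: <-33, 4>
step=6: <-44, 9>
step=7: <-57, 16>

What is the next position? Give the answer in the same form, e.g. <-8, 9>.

<-72, 25>

Successive displacements: <-1, -5>, <-3, -3>, <-5, -1>, <-7, +1>, <-9, +3>, <-11, +5>, <-13, +7> — each changes by <-2, +2>.
step 8: <-57, 16> + <-15, +9> → <-72, 25>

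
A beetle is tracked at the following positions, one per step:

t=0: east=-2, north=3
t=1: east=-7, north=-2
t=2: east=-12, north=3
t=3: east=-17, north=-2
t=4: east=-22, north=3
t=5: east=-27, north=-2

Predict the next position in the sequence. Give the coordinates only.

East: linear, -5 per step → -32 at step 6.
North: cycles through 3, -2 every 2 steps. Step 6 lands at position 0 of the cycle → 3.

east=-32, north=3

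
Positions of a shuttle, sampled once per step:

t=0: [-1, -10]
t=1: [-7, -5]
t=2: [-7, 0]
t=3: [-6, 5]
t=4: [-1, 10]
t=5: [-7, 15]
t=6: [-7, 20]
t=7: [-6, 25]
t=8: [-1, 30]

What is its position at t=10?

[-7, 40]

The first coordinate repeats the cycle [-1, -7, -7, -6] with period 4; step 10 mod 4 = 2, giving -7.
The second coordinate changes by +5 each step, so at step 10 it is -10 + 10·(5) = 40.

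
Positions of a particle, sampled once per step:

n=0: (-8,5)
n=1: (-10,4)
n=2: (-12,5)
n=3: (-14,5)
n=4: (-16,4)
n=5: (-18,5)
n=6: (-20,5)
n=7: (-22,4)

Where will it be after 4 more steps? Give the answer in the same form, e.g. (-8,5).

First: linear, -2 per step → -30 at step 11.
Second: cycles through 5, 4, 5 every 3 steps. Step 11 lands at position 2 of the cycle → 5.

(-30,5)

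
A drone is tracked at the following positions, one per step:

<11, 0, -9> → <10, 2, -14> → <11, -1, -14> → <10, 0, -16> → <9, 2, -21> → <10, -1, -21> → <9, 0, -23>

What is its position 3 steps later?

<8, 0, -30>

The moves between consecutive positions are <-1, +2, -5>, <+1, -3, +0>, <-1, +1, -2>, <-1, +2, -5>, <+1, -3, +0>, <-1, +1, -2>; they repeat the 3-cycle [<-1, +2, -5>, <+1, -3, +0>, <-1, +1, -2>].
step 7: apply <-1, +2, -5> → <8, 2, -28>
step 8: apply <+1, -3, +0> → <9, -1, -28>
step 9: apply <-1, +1, -2> → <8, 0, -30>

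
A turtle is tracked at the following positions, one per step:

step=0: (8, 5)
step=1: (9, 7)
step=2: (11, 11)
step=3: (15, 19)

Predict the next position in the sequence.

(23, 35)

Consecutive displacements (+1, +2), (+2, +4), (+4, +8) scale by a factor of 2 each step.
step 4: (15, 19) + (+8, +16) → (23, 35)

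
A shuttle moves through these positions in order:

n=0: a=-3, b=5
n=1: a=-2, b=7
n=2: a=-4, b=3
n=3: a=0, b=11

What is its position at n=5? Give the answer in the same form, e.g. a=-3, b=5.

Step-to-step displacements: (+1,+2), (-2,-4), (+4,+8); each is -2× the previous.
step 4: a=0, b=11 + (-8,-16) → a=-8, b=-5
step 5: a=-8, b=-5 + (+16,+32) → a=8, b=27

a=8, b=27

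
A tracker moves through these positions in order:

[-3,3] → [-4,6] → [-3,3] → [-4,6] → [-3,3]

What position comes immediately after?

The jumps are [-1,+3], [+1,-3], [-1,+3], [+1,-3] — a geometric progression with ratio -1.
step 5: [-3,3] + [-1,+3] → [-4,6]

[-4,6]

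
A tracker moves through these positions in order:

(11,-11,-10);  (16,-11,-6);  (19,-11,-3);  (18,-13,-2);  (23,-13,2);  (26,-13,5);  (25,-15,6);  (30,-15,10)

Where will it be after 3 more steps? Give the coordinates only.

(37,-17,18)

The moves between consecutive positions are (+5,+0,+4), (+3,+0,+3), (-1,-2,+1), (+5,+0,+4), (+3,+0,+3), (-1,-2,+1), (+5,+0,+4); they repeat the 3-cycle [(+5,+0,+4), (+3,+0,+3), (-1,-2,+1)].
step 8: apply (+3,+0,+3) → (33,-15,13)
step 9: apply (-1,-2,+1) → (32,-17,14)
step 10: apply (+5,+0,+4) → (37,-17,18)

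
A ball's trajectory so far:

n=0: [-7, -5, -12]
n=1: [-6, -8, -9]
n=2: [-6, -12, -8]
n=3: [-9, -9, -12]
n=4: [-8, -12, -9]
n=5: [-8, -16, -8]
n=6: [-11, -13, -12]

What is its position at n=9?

[-13, -17, -12]

The moves between consecutive positions are [+1, -3, +3], [+0, -4, +1], [-3, +3, -4], [+1, -3, +3], [+0, -4, +1], [-3, +3, -4]; they repeat the 3-cycle [[+1, -3, +3], [+0, -4, +1], [-3, +3, -4]].
step 7: apply [+1, -3, +3] → [-10, -16, -9]
step 8: apply [+0, -4, +1] → [-10, -20, -8]
step 9: apply [-3, +3, -4] → [-13, -17, -12]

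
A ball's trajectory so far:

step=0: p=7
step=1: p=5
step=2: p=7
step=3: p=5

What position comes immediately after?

Step-to-step displacements: -2, +2, -2; each is -1× the previous.
step 4: 5 + 2 → p=7

p=7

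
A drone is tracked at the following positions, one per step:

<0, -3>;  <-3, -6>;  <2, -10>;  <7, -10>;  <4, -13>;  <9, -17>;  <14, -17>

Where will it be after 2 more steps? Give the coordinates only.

<16, -24>

Step-to-step displacements: <-3, -3>, <+5, -4>, <+5, +0>, <-3, -3>, <+5, -4>, <+5, +0> — a repeating cycle of length 3.
step 7: apply <-3, -3> → <11, -20>
step 8: apply <+5, -4> → <16, -24>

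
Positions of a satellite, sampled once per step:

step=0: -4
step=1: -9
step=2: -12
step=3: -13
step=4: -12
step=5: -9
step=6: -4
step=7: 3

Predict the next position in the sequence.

First differences are -5, -3, -1, +1, +3, +5, +7; their common second difference is +2 (constant acceleration).
step 8: 3 + 9 → 12

12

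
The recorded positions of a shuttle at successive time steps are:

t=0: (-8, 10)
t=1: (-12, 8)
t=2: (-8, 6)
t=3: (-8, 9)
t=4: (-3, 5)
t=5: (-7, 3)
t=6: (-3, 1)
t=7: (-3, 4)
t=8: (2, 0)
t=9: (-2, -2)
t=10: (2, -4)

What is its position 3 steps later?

(3, -7)

Differencing gives (-4, -2), (+4, -2), (+0, +3), (+5, -4), (-4, -2), (+4, -2), (+0, +3), (+5, -4), (-4, -2), (+4, -2). This is the pattern (-4, -2), (+4, -2), (+0, +3), (+5, -4) repeated.
step 11: apply (+0, +3) → (2, -1)
step 12: apply (+5, -4) → (7, -5)
step 13: apply (-4, -2) → (3, -7)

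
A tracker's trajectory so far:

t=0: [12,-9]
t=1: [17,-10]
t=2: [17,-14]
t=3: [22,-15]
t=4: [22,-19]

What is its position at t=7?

[32,-25]

Step-to-step displacements: [+5,-1], [+0,-4], [+5,-1], [+0,-4] — a repeating cycle of length 2.
step 5: apply [+5,-1] → [27,-20]
step 6: apply [+0,-4] → [27,-24]
step 7: apply [+5,-1] → [32,-25]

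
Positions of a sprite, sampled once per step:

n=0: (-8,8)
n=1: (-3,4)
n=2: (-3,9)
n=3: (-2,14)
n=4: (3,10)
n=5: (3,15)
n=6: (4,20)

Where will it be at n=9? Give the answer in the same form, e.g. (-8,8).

Step-to-step displacements: (+5,-4), (+0,+5), (+1,+5), (+5,-4), (+0,+5), (+1,+5) — a repeating cycle of length 3.
step 7: apply (+5,-4) → (9,16)
step 8: apply (+0,+5) → (9,21)
step 9: apply (+1,+5) → (10,26)

(10,26)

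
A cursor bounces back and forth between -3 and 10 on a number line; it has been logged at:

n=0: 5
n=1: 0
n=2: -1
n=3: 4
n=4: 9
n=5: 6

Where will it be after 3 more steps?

The value reflects between -3 and 10, moving 5 per step.
  step 6: 6 → 1
  step 7: 1 → -2
  step 8: -2 → 3

3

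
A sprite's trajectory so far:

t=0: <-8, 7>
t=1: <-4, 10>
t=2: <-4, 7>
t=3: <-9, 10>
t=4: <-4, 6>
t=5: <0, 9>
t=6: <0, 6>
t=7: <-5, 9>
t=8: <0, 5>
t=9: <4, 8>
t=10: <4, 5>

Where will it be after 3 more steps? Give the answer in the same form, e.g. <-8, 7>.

Step-to-step displacements: <+4, +3>, <+0, -3>, <-5, +3>, <+5, -4>, <+4, +3>, <+0, -3>, <-5, +3>, <+5, -4>, <+4, +3>, <+0, -3> — a repeating cycle of length 4.
step 11: apply <-5, +3> → <-1, 8>
step 12: apply <+5, -4> → <4, 4>
step 13: apply <+4, +3> → <8, 7>

<8, 7>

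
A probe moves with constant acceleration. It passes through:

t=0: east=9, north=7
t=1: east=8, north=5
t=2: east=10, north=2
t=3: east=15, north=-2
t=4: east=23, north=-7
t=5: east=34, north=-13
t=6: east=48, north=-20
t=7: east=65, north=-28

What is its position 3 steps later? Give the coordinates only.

east=134, north=-58

Successive displacements: (-1, -2), (+2, -3), (+5, -4), (+8, -5), (+11, -6), (+14, -7), (+17, -8) — each changes by (+3, -1).
step 8: east=65, north=-28 + (+20, -9) → east=85, north=-37
step 9: east=85, north=-37 + (+23, -10) → east=108, north=-47
step 10: east=108, north=-47 + (+26, -11) → east=134, north=-58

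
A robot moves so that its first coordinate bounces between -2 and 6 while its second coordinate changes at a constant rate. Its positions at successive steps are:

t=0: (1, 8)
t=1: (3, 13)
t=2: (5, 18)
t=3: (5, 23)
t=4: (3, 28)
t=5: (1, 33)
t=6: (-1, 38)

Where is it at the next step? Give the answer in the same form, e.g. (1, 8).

(-1, 43)

The first coordinate travels 2 per step and bounces off the walls at -2 and 6.
  step 7: -1 → -1
The second coordinate changes by +5 each step: at step 7 it is 43.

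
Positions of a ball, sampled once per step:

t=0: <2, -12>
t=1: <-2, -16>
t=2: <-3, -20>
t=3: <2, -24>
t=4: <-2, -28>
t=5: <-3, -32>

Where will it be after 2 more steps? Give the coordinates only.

First: cycles through 2, -2, -3 every 3 steps. Step 7 lands at position 1 of the cycle → -2.
Second: linear, -4 per step → -40 at step 7.

<-2, -40>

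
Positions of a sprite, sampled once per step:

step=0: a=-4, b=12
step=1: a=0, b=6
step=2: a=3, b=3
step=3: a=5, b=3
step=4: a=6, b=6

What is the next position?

a=6, b=12

Successive displacements: (+4,-6), (+3,-3), (+2,+0), (+1,+3) — each changes by (-1,+3).
step 5: a=6, b=6 + (+0,+6) → a=6, b=12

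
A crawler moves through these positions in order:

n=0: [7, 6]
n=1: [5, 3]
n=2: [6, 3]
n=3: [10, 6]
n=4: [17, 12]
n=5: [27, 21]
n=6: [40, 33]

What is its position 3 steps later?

Taking differences between consecutive positions: [-2, -3], [+1, +0], [+4, +3], [+7, +6], [+10, +9], [+13, +12]. These grow by [+3, +3] each step.
step 7: [40, 33] + [+16, +15] → [56, 48]
step 8: [56, 48] + [+19, +18] → [75, 66]
step 9: [75, 66] + [+22, +21] → [97, 87]

[97, 87]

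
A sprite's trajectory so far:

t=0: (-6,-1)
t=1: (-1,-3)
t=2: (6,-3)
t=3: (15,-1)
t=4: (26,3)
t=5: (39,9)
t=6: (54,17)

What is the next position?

(71,27)

Successive displacements: (+5,-2), (+7,+0), (+9,+2), (+11,+4), (+13,+6), (+15,+8) — each changes by (+2,+2).
step 7: (54,17) + (+17,+10) → (71,27)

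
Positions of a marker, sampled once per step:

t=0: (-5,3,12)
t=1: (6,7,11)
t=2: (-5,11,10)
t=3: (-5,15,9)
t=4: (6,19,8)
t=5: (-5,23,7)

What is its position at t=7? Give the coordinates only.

The first coordinate repeats the cycle [-5, 6, -5] with period 3; step 7 mod 3 = 1, giving 6.
The second coordinate changes by +4 each step, so at step 7 it is 3 + 7·(4) = 31.
The third coordinate changes by -1 each step, so at step 7 it is 12 + 7·(-1) = 5.

(6,31,5)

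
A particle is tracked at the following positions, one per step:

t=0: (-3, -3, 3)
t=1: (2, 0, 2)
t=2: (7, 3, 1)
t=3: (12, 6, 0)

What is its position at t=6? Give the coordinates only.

(27, 15, -3)

Constant displacement of (+5, +3, -1) per step.
step 4: (12, 6, 0) + (+5, +3, -1) → (17, 9, -1)
step 5: (17, 9, -1) + (+5, +3, -1) → (22, 12, -2)
step 6: (22, 12, -2) + (+5, +3, -1) → (27, 15, -3)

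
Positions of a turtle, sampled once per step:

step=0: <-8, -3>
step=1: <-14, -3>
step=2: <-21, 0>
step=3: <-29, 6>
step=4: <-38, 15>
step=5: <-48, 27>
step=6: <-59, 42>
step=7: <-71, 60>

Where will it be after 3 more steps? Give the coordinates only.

<-113, 132>

Taking differences between consecutive positions: <-6, +0>, <-7, +3>, <-8, +6>, <-9, +9>, <-10, +12>, <-11, +15>, <-12, +18>. These grow by <-1, +3> each step.
step 8: <-71, 60> + <-13, +21> → <-84, 81>
step 9: <-84, 81> + <-14, +24> → <-98, 105>
step 10: <-98, 105> + <-15, +27> → <-113, 132>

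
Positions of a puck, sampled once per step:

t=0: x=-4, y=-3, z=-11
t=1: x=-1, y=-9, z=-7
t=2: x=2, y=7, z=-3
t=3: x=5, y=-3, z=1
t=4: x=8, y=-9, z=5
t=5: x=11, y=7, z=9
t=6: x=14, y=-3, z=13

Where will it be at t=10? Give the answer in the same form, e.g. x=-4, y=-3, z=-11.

X: linear, +3 per step → 26 at step 10.
Y: cycles through -3, -9, 7 every 3 steps. Step 10 lands at position 1 of the cycle → -9.
Z: linear, +4 per step → 29 at step 10.

x=26, y=-9, z=29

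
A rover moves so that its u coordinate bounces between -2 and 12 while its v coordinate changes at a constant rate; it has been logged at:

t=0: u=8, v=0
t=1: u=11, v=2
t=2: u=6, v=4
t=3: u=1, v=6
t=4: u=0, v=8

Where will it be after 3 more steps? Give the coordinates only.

u=9, v=14

The u coordinate travels 5 per step and bounces off the walls at -2 and 12.
  step 5: 0 → 5
  step 6: 5 → 10
  step 7: 10 → 9
The v coordinate changes by +2 each step: at step 7 it is 14.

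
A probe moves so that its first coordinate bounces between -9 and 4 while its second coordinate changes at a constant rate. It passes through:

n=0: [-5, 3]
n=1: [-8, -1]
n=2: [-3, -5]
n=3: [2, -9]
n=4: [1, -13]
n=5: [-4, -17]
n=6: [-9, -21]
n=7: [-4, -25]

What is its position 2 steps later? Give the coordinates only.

The first coordinate reflects between -9 and 4, moving 5 per step.
  step 8: -4 → 1
  step 9: 1 → 2
The second coordinate changes by -4 each step: at step 9 it is -33.

[2, -33]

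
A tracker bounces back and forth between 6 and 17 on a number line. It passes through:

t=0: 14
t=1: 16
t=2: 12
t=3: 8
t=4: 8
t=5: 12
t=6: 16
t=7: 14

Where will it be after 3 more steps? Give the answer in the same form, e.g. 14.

The value travels 4 per step and bounces off the walls at 6 and 17.
  step 8: 14 → 10
  step 9: 10 → 6
  step 10: 6 → 10

10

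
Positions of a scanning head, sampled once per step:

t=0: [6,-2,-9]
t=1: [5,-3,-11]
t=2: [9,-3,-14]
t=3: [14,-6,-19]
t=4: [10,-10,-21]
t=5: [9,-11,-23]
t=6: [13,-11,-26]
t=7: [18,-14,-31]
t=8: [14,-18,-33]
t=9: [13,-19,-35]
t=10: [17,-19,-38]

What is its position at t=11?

Differencing gives [-1,-1,-2], [+4,+0,-3], [+5,-3,-5], [-4,-4,-2], [-1,-1,-2], [+4,+0,-3], [+5,-3,-5], [-4,-4,-2], [-1,-1,-2], [+4,+0,-3]. This is the pattern [-1,-1,-2], [+4,+0,-3], [+5,-3,-5], [-4,-4,-2] repeated.
step 11: apply [+5,-3,-5] → [22,-22,-43]

[22,-22,-43]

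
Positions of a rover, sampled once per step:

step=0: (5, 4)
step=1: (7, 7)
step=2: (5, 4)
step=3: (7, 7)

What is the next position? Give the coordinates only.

(5, 4)

The jumps are (+2, +3), (-2, -3), (+2, +3) — a geometric progression with ratio -1.
step 4: (7, 7) + (-2, -3) → (5, 4)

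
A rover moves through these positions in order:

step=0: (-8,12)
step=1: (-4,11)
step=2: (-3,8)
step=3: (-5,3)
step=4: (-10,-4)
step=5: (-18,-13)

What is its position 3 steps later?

(-60,-52)

First differences are (+4,-1), (+1,-3), (-2,-5), (-5,-7), (-8,-9); their common second difference is (-3,-2) (constant acceleration).
step 6: (-18,-13) + (-11,-11) → (-29,-24)
step 7: (-29,-24) + (-14,-13) → (-43,-37)
step 8: (-43,-37) + (-17,-15) → (-60,-52)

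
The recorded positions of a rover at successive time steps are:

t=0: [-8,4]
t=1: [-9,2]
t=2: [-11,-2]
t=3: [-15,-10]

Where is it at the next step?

The jumps are [-1,-2], [-2,-4], [-4,-8] — a geometric progression with ratio 2.
step 4: [-15,-10] + [-8,-16] → [-23,-26]

[-23,-26]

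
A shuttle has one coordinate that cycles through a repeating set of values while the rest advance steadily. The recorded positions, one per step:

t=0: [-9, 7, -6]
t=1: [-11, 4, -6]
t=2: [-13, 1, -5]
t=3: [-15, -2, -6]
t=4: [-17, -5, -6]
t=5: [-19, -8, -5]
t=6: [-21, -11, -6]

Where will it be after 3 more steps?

[-27, -20, -6]

The first coordinate changes by -2 each step, so at step 9 it is -9 + 9·(-2) = -27.
The second coordinate changes by -3 each step, so at step 9 it is 7 + 9·(-3) = -20.
The third coordinate repeats the cycle [-6, -6, -5] with period 3; step 9 mod 3 = 0, giving -6.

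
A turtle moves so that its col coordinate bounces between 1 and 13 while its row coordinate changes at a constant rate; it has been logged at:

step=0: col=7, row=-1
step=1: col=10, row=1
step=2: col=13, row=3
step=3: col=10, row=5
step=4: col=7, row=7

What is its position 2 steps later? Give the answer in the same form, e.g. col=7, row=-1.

col=1, row=11

The col coordinate travels 3 per step and bounces off the walls at 1 and 13.
  step 5: 7 → 4
  step 6: 4 → 1
The row coordinate changes by +2 each step: at step 6 it is 11.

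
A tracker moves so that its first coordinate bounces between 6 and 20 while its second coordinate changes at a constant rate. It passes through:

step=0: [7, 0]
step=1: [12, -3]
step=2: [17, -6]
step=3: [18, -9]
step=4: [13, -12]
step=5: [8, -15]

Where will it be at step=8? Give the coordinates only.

The first coordinate reflects between 6 and 20, moving 5 per step.
  step 6: 8 → 9
  step 7: 9 → 14
  step 8: 14 → 19
The second coordinate changes by -3 each step: at step 8 it is -24.

[19, -24]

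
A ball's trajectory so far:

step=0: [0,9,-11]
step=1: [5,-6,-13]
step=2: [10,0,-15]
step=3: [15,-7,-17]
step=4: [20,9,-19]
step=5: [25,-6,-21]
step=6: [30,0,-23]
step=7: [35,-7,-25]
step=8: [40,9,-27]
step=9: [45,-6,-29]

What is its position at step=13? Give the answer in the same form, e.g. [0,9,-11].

[65,-6,-37]

The first coordinate changes by +5 each step, so at step 13 it is 0 + 13·(5) = 65.
The second coordinate repeats the cycle [9, -6, 0, -7] with period 4; step 13 mod 4 = 1, giving -6.
The third coordinate changes by -2 each step, so at step 13 it is -11 + 13·(-2) = -37.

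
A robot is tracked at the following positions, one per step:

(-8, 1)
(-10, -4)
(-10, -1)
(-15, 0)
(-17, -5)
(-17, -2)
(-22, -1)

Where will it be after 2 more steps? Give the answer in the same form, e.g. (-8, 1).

Step-to-step displacements: (-2, -5), (+0, +3), (-5, +1), (-2, -5), (+0, +3), (-5, +1) — a repeating cycle of length 3.
step 7: apply (-2, -5) → (-24, -6)
step 8: apply (+0, +3) → (-24, -3)

(-24, -3)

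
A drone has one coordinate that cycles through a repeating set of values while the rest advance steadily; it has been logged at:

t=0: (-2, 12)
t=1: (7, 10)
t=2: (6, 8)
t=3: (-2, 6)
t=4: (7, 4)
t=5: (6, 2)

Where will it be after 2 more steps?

(7, -2)

First: cycles through -2, 7, 6 every 3 steps. Step 7 lands at position 1 of the cycle → 7.
Second: linear, -2 per step → -2 at step 7.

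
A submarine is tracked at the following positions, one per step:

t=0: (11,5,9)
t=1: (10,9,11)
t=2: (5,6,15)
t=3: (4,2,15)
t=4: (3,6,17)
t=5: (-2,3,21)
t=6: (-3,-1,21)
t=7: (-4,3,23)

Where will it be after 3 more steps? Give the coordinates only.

(-11,0,29)

Step-to-step displacements: (-1,+4,+2), (-5,-3,+4), (-1,-4,+0), (-1,+4,+2), (-5,-3,+4), (-1,-4,+0), (-1,+4,+2) — a repeating cycle of length 3.
step 8: apply (-5,-3,+4) → (-9,0,27)
step 9: apply (-1,-4,+0) → (-10,-4,27)
step 10: apply (-1,+4,+2) → (-11,0,29)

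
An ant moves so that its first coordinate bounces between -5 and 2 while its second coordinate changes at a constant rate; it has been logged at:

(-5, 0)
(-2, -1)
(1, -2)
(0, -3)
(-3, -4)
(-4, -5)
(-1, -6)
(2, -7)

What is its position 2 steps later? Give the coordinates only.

(-4, -9)

The first coordinate travels 3 per step and bounces off the walls at -5 and 2.
  step 8: 2 → -1
  step 9: -1 → -4
The second coordinate changes by -1 each step: at step 9 it is -9.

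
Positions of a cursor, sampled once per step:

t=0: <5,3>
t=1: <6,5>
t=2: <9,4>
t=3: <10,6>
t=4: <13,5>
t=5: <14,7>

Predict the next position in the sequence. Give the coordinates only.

<17,6>

Differencing gives <+1,+2>, <+3,-1>, <+1,+2>, <+3,-1>, <+1,+2>. This is the pattern <+1,+2>, <+3,-1> repeated.
step 6: apply <+3,-1> → <17,6>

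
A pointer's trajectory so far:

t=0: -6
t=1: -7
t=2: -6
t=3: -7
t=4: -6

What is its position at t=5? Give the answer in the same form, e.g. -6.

Step-to-step displacements: -1, +1, -1, +1; each is -1× the previous.
step 5: -6 − 1 → -7

-7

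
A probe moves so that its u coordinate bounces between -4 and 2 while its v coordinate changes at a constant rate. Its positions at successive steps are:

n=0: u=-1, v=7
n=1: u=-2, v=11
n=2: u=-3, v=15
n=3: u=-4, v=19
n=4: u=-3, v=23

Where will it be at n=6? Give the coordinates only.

The u coordinate travels 1 per step and bounces off the walls at -4 and 2.
  step 5: -3 → -2
  step 6: -2 → -1
The v coordinate changes by +4 each step: at step 6 it is 31.

u=-1, v=31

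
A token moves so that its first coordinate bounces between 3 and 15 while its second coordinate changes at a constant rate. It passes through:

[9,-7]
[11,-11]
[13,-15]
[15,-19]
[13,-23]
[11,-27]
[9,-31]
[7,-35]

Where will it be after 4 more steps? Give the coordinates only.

The first coordinate reflects between 3 and 15, moving 2 per step.
  step 8: 7 → 5
  step 9: 5 → 3
  step 10: 3 → 5
  step 11: 5 → 7
The second coordinate changes by -4 each step: at step 11 it is -51.

[7,-51]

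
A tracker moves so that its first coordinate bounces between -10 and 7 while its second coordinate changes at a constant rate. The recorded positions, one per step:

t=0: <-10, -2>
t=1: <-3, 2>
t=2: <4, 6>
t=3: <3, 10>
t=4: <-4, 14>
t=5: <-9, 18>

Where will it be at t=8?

<2, 30>

The first coordinate travels 7 per step and bounces off the walls at -10 and 7.
  step 6: -9 → -2
  step 7: -2 → 5
  step 8: 5 → 2
The second coordinate changes by +4 each step: at step 8 it is 30.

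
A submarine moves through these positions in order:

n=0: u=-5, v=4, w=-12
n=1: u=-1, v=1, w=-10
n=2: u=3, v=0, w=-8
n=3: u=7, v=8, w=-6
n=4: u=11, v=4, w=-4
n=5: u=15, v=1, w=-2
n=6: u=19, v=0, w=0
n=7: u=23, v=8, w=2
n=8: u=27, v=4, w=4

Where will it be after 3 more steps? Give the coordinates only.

u=39, v=8, w=10

U: linear, +4 per step → 39 at step 11.
V: cycles through 4, 1, 0, 8 every 4 steps. Step 11 lands at position 3 of the cycle → 8.
W: linear, +2 per step → 10 at step 11.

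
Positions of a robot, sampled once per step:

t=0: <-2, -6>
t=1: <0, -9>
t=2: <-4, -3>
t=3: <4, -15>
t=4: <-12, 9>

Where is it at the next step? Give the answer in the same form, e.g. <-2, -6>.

The jumps are <+2, -3>, <-4, +6>, <+8, -12>, <-16, +24> — a geometric progression with ratio -2.
step 5: <-12, 9> + <+32, -48> → <20, -39>

<20, -39>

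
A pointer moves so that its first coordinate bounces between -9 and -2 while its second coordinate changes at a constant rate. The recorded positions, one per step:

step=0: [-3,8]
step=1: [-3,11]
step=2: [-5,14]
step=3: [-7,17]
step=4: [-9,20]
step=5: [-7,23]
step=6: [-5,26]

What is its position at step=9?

[-5,35]

The first coordinate reflects between -9 and -2, moving 2 per step.
  step 7: -5 → -3
  step 8: -3 → -3
  step 9: -3 → -5
The second coordinate changes by +3 each step: at step 9 it is 35.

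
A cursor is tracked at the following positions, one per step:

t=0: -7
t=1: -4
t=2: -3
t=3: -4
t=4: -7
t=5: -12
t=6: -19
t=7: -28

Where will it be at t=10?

-67

Taking differences between consecutive positions: +3, +1, -1, -3, -5, -7, -9. These grow by -2 each step.
step 8: -28 − 11 → -39
step 9: -39 − 13 → -52
step 10: -52 − 15 → -67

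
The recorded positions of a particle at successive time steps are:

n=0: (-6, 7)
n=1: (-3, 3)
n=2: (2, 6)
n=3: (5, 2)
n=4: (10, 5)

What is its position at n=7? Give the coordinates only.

Step-to-step displacements: (+3, -4), (+5, +3), (+3, -4), (+5, +3) — a repeating cycle of length 2.
step 5: apply (+3, -4) → (13, 1)
step 6: apply (+5, +3) → (18, 4)
step 7: apply (+3, -4) → (21, 0)

(21, 0)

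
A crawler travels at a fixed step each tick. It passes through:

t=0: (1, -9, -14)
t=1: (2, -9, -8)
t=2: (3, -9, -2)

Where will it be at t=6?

Each step adds (+1, +0, +6) to the position.
step 3: (3, -9, -2) + (+1, +0, +6) → (4, -9, 4)
step 4: (4, -9, 4) + (+1, +0, +6) → (5, -9, 10)
step 5: (5, -9, 10) + (+1, +0, +6) → (6, -9, 16)
step 6: (6, -9, 16) + (+1, +0, +6) → (7, -9, 22)

(7, -9, 22)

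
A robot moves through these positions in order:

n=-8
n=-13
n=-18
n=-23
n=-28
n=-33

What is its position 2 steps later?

n=-43

Each step adds -5 to the position.
step 6: -33 − 5 → n=-38
step 7: -38 − 5 → n=-43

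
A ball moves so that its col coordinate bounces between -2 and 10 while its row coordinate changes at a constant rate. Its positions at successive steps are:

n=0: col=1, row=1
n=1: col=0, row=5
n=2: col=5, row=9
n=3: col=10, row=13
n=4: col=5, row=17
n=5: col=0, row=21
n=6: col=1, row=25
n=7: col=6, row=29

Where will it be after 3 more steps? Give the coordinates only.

The col coordinate reflects between -2 and 10, moving 5 per step.
  step 8: 6 → 9
  step 9: 9 → 4
  step 10: 4 → -1
The row coordinate changes by +4 each step: at step 10 it is 41.

col=-1, row=41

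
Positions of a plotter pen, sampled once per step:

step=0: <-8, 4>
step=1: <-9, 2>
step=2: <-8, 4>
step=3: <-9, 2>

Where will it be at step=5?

<-9, 2>

The jumps are <-1, -2>, <+1, +2>, <-1, -2> — a geometric progression with ratio -1.
step 4: <-9, 2> + <+1, +2> → <-8, 4>
step 5: <-8, 4> + <-1, -2> → <-9, 2>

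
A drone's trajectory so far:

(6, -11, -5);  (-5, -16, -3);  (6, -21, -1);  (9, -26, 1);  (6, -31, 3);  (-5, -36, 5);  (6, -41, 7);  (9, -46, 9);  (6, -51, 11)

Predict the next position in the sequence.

(-5, -56, 13)

The first coordinate repeats the cycle [6, -5, 6, 9] with period 4; step 9 mod 4 = 1, giving -5.
The second coordinate changes by -5 each step, so at step 9 it is -11 + 9·(-5) = -56.
The third coordinate changes by +2 each step, so at step 9 it is -5 + 9·(2) = 13.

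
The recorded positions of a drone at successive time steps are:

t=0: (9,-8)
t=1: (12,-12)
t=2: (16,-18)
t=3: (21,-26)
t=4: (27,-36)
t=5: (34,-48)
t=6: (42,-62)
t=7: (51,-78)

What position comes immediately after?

(61,-96)

First differences are (+3,-4), (+4,-6), (+5,-8), (+6,-10), (+7,-12), (+8,-14), (+9,-16); their common second difference is (+1,-2) (constant acceleration).
step 8: (51,-78) + (+10,-18) → (61,-96)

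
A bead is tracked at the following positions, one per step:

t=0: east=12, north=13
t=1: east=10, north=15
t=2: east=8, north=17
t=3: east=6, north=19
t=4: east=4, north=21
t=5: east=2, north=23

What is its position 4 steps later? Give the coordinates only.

east=-6, north=31

Constant displacement of (-2, +2) per step.
step 6: east=2, north=23 + (-2, +2) → east=0, north=25
step 7: east=0, north=25 + (-2, +2) → east=-2, north=27
step 8: east=-2, north=27 + (-2, +2) → east=-4, north=29
step 9: east=-4, north=29 + (-2, +2) → east=-6, north=31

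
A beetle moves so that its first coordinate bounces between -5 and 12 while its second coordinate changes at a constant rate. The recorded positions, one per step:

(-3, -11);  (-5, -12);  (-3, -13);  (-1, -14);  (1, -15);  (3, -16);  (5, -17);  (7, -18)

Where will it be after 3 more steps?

(11, -21)

The first coordinate travels 2 per step and bounces off the walls at -5 and 12.
  step 8: 7 → 9
  step 9: 9 → 11
  step 10: 11 → 11
The second coordinate changes by -1 each step: at step 10 it is -21.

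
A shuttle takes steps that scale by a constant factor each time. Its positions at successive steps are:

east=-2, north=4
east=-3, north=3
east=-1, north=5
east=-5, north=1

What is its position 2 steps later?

Consecutive displacements (-1, -1), (+2, +2), (-4, -4) scale by a factor of -2 each step.
step 4: east=-5, north=1 + (+8, +8) → east=3, north=9
step 5: east=3, north=9 + (-16, -16) → east=-13, north=-7

east=-13, north=-7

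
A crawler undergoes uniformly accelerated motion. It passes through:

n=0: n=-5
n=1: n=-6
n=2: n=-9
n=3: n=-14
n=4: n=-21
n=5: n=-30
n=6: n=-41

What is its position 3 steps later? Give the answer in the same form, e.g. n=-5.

Successive displacements: -1, -3, -5, -7, -9, -11 — each changes by -2.
step 7: -41 − 13 → n=-54
step 8: -54 − 15 → n=-69
step 9: -69 − 17 → n=-86

n=-86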